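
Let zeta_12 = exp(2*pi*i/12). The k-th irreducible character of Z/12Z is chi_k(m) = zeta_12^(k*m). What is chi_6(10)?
chi_6(10) = zeta_12^60 = 1

chi_6(10) = zeta_12^(6*10) = zeta_12^60. Since zeta_12^12 = 1, this equals zeta_12^0 = exp(2*pi*i*0/12) = 1.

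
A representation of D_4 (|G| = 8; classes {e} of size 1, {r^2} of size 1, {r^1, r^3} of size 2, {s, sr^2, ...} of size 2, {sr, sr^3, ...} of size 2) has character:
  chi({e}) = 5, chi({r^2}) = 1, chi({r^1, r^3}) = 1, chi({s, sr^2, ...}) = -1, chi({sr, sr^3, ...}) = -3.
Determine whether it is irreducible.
Not irreducible (reducible): <chi, chi> = 6 > 1.

Solution. <chi, chi> = (1/|G|) sum_C |C| * |chi(C)|^2 = (1/8)[1*|5|^2 + 1*|1|^2 + 2*|1|^2 + 2*|-1|^2 + 2*|-3|^2]
  = (1/8)[(25) + (1) + (2) + (2) + (18)] = 48/8 = 6.
A character is irreducible iff <chi, chi> = 1, so this representation is reducible.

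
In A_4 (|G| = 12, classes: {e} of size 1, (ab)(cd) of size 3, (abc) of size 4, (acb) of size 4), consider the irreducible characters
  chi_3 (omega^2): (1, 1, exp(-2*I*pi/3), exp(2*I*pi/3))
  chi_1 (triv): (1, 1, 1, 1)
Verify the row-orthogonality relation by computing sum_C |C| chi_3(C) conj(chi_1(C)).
Sum = 0; so <chi_3, chi_1> = 0 (distinct irreducibles are orthogonal).

Reasoning: Compute term by term over conjugacy classes (|C| * chi_3(C) * conj(chi_1(C))):
  1*(1)*conj(1) + 3*(1)*conj(1) + 4*(exp(-2*I*pi/3))*conj(1) + 4*(exp(2*I*pi/3))*conj(1)
  = (1) + (3) + (4*exp(-2*I*pi/3)) + (4*exp(2*I*pi/3))
  = 0.
(Exp terms are combined using exp(i*s)*conj(exp(i*t)) = exp(i*(s-t)), and sums of them are collapsed using the identity that for every m > 1 the m distinct m-th roots of unity sum to 0, e.g. 1 + exp(2*I*pi/3) + exp(-2*I*pi/3) = 0.)
Dividing by |G| = 12 gives 0/12 = 0, matching the row-orthogonality relation <chi_3, chi_1> = [chi_3 = chi_1].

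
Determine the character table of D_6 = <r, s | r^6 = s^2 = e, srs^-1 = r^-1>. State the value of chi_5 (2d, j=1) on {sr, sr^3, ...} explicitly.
Conjugacy classes: {e} of size 1, {r^3} of size 1, {r^1, r^5} of size 2, {r^2, r^4} of size 2, {s, sr^2, ...} of size 3, {sr, sr^3, ...} of size 3.
Character table:
  irrep \ class              {e} (size 1)  {r^3} (size 1)  {r^1, r^5} (size 2)  {r^2, r^4} (size 2)  {s, sr^2, ...} (size 3)  {sr, sr^3, ...} (size 3)
  chi_1 (triv)               1             1               1                    1                    1                        1                       
  chi_2 (sign: r->1, s->-1)  1             1               1                    1                    -1                       -1                      
  chi_3 (r->-1, s->1)        1             -1              -1                   1                    1                        -1                      
  chi_4 (r->-1, s->-1)       1             -1              -1                   1                    -1                       1                       
  chi_5 (2d, j=1)            2             -2              1                    -1                   0                        0                       
  chi_6 (2d, j=2)            2             2               -1                   -1                   0                        0                       

Spot check: chi_5 (2d, j=1) on {sr, sr^3, ...} = 0.

Solution. D_6 has order 2*6 = 12 with 6 conjugacy classes, hence 6 irreducibles. Sum of squared dims 1 + 1 + 1 + 1 + 4 + 4 = 12 = |G|. Linear characters come from the abelianisation; the 2-dimensional irreps have character r^k -> 2*cos(2*pi*j*k/6), reflections -> 0.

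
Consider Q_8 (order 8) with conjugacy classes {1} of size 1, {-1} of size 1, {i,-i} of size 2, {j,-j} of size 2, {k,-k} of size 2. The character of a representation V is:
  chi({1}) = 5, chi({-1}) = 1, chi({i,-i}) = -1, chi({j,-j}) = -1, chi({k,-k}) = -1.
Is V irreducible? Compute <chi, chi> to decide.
Not irreducible (reducible): <chi, chi> = 4 > 1.

Explanation: <chi, chi> = (1/|G|) sum_C |C| * |chi(C)|^2 = (1/8)[1*|5|^2 + 1*|1|^2 + 2*|-1|^2 + 2*|-1|^2 + 2*|-1|^2]
  = (1/8)[(25) + (1) + (2) + (2) + (2)] = 32/8 = 4.
A character is irreducible iff <chi, chi> = 1, so this representation is reducible.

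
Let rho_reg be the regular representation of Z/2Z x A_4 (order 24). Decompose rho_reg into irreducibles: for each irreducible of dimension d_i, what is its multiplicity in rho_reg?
Each irreducible V_i of dimension d_i appears with multiplicity d_i, i.e. rho_reg = (direct sum over all irreducibles V_i) d_i V_i. The irreducible dimensions for Z/2Z x A_4 are 1, 1, 1, 1, 1, 1, 3, 3: 6 irreducibles of dimension 1, each with multiplicity 1; 2 irreducibles of dimension 3, each with multiplicity 3. Total dimension 6*1*1 + 2*3*3 = 24 = |G|.

Derivation: General theorem: in the regular representation of a finite group G, each irreducible appears with multiplicity equal to its dimension. Check: dim(rho_reg) = sum d_i^2 = 1 + 1 + 1 + 1 + 1 + 1 + 9 + 9 = 24 = |G|.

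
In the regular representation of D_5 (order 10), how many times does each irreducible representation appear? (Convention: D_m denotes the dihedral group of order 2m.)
Each irreducible V_i of dimension d_i appears with multiplicity d_i, i.e. rho_reg = (direct sum over all irreducibles V_i) d_i V_i. The irreducible dimensions for D_5 are 1, 1, 2, 2: 2 irreducibles of dimension 1, each with multiplicity 1; 2 irreducibles of dimension 2, each with multiplicity 2. Total dimension 2*1*1 + 2*2*2 = 10 = |G|.

Details: General theorem: in the regular representation of a finite group G, each irreducible appears with multiplicity equal to its dimension. Check: dim(rho_reg) = sum d_i^2 = 1 + 1 + 4 + 4 = 10 = |G|.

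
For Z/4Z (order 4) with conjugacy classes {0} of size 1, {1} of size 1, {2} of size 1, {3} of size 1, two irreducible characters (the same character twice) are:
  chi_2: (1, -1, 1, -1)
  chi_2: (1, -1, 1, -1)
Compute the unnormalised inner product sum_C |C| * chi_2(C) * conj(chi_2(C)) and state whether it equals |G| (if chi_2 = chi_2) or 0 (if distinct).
Sum = 4 = |G| = 4; so <chi_2, chi_2> = 1 (norm-1 confirms irreducibility).

Explanation: Compute term by term over conjugacy classes (|C| * chi_2(C) * conj(chi_2(C))):
  1*(1)*conj(1) + 1*(-1)*conj(-1) + 1*(1)*conj(1) + 1*(-1)*conj(-1)
  = (1) + (1) + (1) + (1)
  = 4.
(Exp terms are combined using exp(i*s)*conj(exp(i*t)) = exp(i*(s-t)), and sums of them are collapsed using the identity that for every m > 1 the m distinct m-th roots of unity sum to 0, e.g. 1 + exp(2*I*pi/3) + exp(-2*I*pi/3) = 0.)
Dividing by |G| = 4 gives 4/4 = 1, matching the row-orthogonality relation <chi_2, chi_2> = [chi_2 = chi_2].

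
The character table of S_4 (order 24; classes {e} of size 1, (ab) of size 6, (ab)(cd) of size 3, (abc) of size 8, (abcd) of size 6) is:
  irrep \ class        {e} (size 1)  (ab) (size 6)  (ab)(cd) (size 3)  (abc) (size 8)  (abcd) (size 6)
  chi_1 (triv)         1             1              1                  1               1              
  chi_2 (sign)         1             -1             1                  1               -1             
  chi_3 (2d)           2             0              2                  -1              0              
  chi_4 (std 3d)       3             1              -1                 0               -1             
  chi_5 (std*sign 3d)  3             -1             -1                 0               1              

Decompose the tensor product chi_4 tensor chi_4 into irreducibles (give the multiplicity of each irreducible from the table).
chi_4 tensor chi_4 = chi_1 + chi_3 + chi_4 + chi_5 (all other irreducibles have multiplicity 0).

Reasoning: The character of a tensor product is the pointwise product (chi_4 * chi_4)(C) = chi_4(C) * chi_4(C):
  {e}: (3)*(3), (ab): (1)*(1), (ab)(cd): (-1)*(-1), (abc): (0)*(0), (abcd): (-1)*(-1)
so (chi_4 * chi_4) takes values
  {e} -> 9, (ab) -> 1, (ab)(cd) -> 1, (abc) -> 0, (abcd) -> 1.
Now take the inner product of this character with each irreducible chi from the table, <chi_4*chi_4, chi> = (1/24) sum_C |C| (chi_4*chi_4)(C) conj(chi(C)):
  <chi_4*chi_4, chi_1> = (1/24)[1*(9)*conj(1) + 6*(1)*conj(1) + 3*(1)*conj(1) + 8*(0)*conj(1) + 6*(1)*conj(1)]
      = (1/24)[(9) + (6) + (3) + (0) + (6)] = 24/24 = 1
  <chi_4*chi_4, chi_2> = (1/24)[1*(9)*conj(1) + 6*(1)*conj(-1) + 3*(1)*conj(1) + 8*(0)*conj(1) + 6*(1)*conj(-1)]
      = (1/24)[(9) + (-6) + (3) + (0) + (-6)] = 0/24 = 0
  <chi_4*chi_4, chi_3> = (1/24)[1*(9)*conj(2) + 6*(1)*conj(0) + 3*(1)*conj(2) + 8*(0)*conj(-1) + 6*(1)*conj(0)]
      = (1/24)[(18) + (0) + (6) + (0) + (0)] = 24/24 = 1
  <chi_4*chi_4, chi_4> = (1/24)[1*(9)*conj(3) + 6*(1)*conj(1) + 3*(1)*conj(-1) + 8*(0)*conj(0) + 6*(1)*conj(-1)]
      = (1/24)[(27) + (6) + (-3) + (0) + (-6)] = 24/24 = 1
  <chi_4*chi_4, chi_5> = (1/24)[1*(9)*conj(3) + 6*(1)*conj(-1) + 3*(1)*conj(-1) + 8*(0)*conj(0) + 6*(1)*conj(1)]
      = (1/24)[(27) + (-6) + (-3) + (0) + (6)] = 24/24 = 1
Hence the multiplicities are chi_1: 1, chi_3: 1, chi_4: 1, chi_5: 1. Dimension check: dim(chi_4)*dim(chi_4) = 3*3 = 9 and sum (mult * dim) = 1*1 + 1*2 + 1*3 + 1*3 = 9.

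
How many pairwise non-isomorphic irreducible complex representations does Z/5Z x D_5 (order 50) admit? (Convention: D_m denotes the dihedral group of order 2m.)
20

The number of irreducible complex representations of a finite group equals its number of conjugacy classes. For a direct product, #classes(G x H) = #classes(G) * #classes(H). Z/5Z has 5 classes (abelian), D_5 has 4 classes, so 5 * 4 = 20, so Z/5Z x D_5 (order 50) has exactly 20 irreducible complex representations.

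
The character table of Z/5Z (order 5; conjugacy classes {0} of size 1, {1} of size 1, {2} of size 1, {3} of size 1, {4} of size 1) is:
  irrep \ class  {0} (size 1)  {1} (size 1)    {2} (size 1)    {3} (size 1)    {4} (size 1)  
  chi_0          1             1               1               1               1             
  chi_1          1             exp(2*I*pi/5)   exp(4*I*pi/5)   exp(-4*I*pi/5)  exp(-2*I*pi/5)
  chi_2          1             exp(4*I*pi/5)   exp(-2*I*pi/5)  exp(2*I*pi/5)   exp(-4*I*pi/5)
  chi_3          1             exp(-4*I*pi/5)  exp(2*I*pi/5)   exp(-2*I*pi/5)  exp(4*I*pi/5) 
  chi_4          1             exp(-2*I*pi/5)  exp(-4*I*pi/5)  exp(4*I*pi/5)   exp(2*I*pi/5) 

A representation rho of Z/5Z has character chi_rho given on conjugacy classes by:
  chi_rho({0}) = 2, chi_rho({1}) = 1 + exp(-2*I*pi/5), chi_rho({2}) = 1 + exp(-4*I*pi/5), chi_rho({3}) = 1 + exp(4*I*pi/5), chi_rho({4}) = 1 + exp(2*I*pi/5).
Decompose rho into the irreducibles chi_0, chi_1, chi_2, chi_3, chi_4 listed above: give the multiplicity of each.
Multiplicities: chi_0: 1, chi_1: 0, chi_2: 0, chi_3: 0, chi_4: 1.

Working: Use <chi_rho, chi> = (1/|G|) sum_C |C| * chi_rho(C) * conj(chi(C)) with |G| = 5 for each irreducible chi in the table:
  <chi_rho, chi_0> = (1/5)[1*(2)*conj(1) + 1*(1 + exp(-2*I*pi/5))*conj(1) + 1*(1 + exp(-4*I*pi/5))*conj(1) + 1*(1 + exp(4*I*pi/5))*conj(1) + 1*(1 + exp(2*I*pi/5))*conj(1)]
      = (1/5)[(2) + (1 + exp(-2*I*pi/5)) + (1 + exp(-4*I*pi/5)) + (1 + exp(4*I*pi/5)) + (1 + exp(2*I*pi/5))] = 5/5 = 1
  <chi_rho, chi_1> = (1/5)[1*(2)*conj(1) + 1*(1 + exp(-2*I*pi/5))*conj(exp(2*I*pi/5)) + 1*(1 + exp(-4*I*pi/5))*conj(exp(4*I*pi/5)) + 1*(1 + exp(4*I*pi/5))*conj(exp(-4*I*pi/5)) + 1*(1 + exp(2*I*pi/5))*conj(exp(-2*I*pi/5))]
      = (1/5)[(2) + (exp(-2*I*pi/5) + exp(-4*I*pi/5)) + (exp(-4*I*pi/5) + exp(2*I*pi/5)) + (exp(-2*I*pi/5) + exp(4*I*pi/5)) + (exp(4*I*pi/5) + exp(2*I*pi/5))] = 0/5 = 0
  <chi_rho, chi_2> = (1/5)[1*(2)*conj(1) + 1*(1 + exp(-2*I*pi/5))*conj(exp(4*I*pi/5)) + 1*(1 + exp(-4*I*pi/5))*conj(exp(-2*I*pi/5)) + 1*(1 + exp(4*I*pi/5))*conj(exp(2*I*pi/5)) + 1*(1 + exp(2*I*pi/5))*conj(exp(-4*I*pi/5))]
      = (1/5)[(2) + (exp(-4*I*pi/5) + exp(4*I*pi/5)) + (exp(-2*I*pi/5) + exp(2*I*pi/5)) + (exp(-2*I*pi/5) + exp(2*I*pi/5)) + (exp(-4*I*pi/5) + exp(4*I*pi/5))] = 0/5 = 0
  <chi_rho, chi_3> = (1/5)[1*(2)*conj(1) + 1*(1 + exp(-2*I*pi/5))*conj(exp(-4*I*pi/5)) + 1*(1 + exp(-4*I*pi/5))*conj(exp(2*I*pi/5)) + 1*(1 + exp(4*I*pi/5))*conj(exp(-2*I*pi/5)) + 1*(1 + exp(2*I*pi/5))*conj(exp(4*I*pi/5))]
      = (1/5)[(2) + (exp(4*I*pi/5) + exp(2*I*pi/5)) + (exp(-2*I*pi/5) + exp(4*I*pi/5)) + (exp(-4*I*pi/5) + exp(2*I*pi/5)) + (exp(-2*I*pi/5) + exp(-4*I*pi/5))] = 0/5 = 0
  <chi_rho, chi_4> = (1/5)[1*(2)*conj(1) + 1*(1 + exp(-2*I*pi/5))*conj(exp(-2*I*pi/5)) + 1*(1 + exp(-4*I*pi/5))*conj(exp(-4*I*pi/5)) + 1*(1 + exp(4*I*pi/5))*conj(exp(4*I*pi/5)) + 1*(1 + exp(2*I*pi/5))*conj(exp(2*I*pi/5))]
      = (1/5)[(2) + (1 + exp(2*I*pi/5)) + (1 + exp(4*I*pi/5)) + (1 + exp(-4*I*pi/5)) + (1 + exp(-2*I*pi/5))] = 5/5 = 1
(Exp terms are combined using exp(i*s)*conj(exp(i*t)) = exp(i*(s-t)), and sums of them are collapsed using the identity that for every m > 1 the m distinct m-th roots of unity sum to 0, e.g. 1 + exp(2*I*pi/3) + exp(-2*I*pi/3) = 0.)
Dimension check: dim(rho) = sum (mult * dim) = 1*1 + 0*1 + 0*1 + 0*1 + 1*1 = 2 = chi_rho(e) = 2.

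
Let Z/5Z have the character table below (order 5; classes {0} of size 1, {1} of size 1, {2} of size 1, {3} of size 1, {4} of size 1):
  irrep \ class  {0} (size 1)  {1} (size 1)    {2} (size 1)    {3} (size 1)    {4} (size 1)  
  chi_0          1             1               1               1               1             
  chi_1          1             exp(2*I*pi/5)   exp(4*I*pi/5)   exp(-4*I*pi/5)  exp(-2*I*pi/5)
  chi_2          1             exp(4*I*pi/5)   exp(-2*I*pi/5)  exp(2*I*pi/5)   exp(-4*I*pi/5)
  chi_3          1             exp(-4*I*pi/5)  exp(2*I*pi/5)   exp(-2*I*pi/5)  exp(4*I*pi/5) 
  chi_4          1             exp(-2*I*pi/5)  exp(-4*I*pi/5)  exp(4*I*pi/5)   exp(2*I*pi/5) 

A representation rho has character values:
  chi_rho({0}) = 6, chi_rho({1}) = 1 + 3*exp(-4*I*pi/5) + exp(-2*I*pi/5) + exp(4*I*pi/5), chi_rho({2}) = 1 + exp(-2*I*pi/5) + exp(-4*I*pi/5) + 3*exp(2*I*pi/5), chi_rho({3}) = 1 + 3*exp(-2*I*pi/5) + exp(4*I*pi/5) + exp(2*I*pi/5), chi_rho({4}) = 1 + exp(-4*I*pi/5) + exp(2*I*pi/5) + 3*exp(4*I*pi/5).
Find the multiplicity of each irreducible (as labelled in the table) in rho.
Multiplicities: chi_0: 1, chi_1: 0, chi_2: 1, chi_3: 3, chi_4: 1.

Proof sketch: Use <chi_rho, chi> = (1/|G|) sum_C |C| * chi_rho(C) * conj(chi(C)) with |G| = 5 for each irreducible chi in the table:
  <chi_rho, chi_0> = (1/5)[1*(6)*conj(1) + 1*(1 + 3*exp(-4*I*pi/5) + exp(-2*I*pi/5) + exp(4*I*pi/5))*conj(1) + 1*(1 + exp(-2*I*pi/5) + exp(-4*I*pi/5) + 3*exp(2*I*pi/5))*conj(1) + 1*(1 + 3*exp(-2*I*pi/5) + exp(4*I*pi/5) + exp(2*I*pi/5))*conj(1) + 1*(1 + exp(-4*I*pi/5) + exp(2*I*pi/5) + 3*exp(4*I*pi/5))*conj(1)]
      = (1/5)[(6) + (1 + 3*exp(-4*I*pi/5) + exp(-2*I*pi/5) + exp(4*I*pi/5)) + (1 + exp(-2*I*pi/5) + exp(-4*I*pi/5) + 3*exp(2*I*pi/5)) + (1 + 3*exp(-2*I*pi/5) + exp(4*I*pi/5) + exp(2*I*pi/5)) + (1 + exp(-4*I*pi/5) + exp(2*I*pi/5) + 3*exp(4*I*pi/5))] = 5/5 = 1
  <chi_rho, chi_1> = (1/5)[1*(6)*conj(1) + 1*(1 + 3*exp(-4*I*pi/5) + exp(-2*I*pi/5) + exp(4*I*pi/5))*conj(exp(2*I*pi/5)) + 1*(1 + exp(-2*I*pi/5) + exp(-4*I*pi/5) + 3*exp(2*I*pi/5))*conj(exp(4*I*pi/5)) + 1*(1 + 3*exp(-2*I*pi/5) + exp(4*I*pi/5) + exp(2*I*pi/5))*conj(exp(-4*I*pi/5)) + 1*(1 + exp(-4*I*pi/5) + exp(2*I*pi/5) + 3*exp(4*I*pi/5))*conj(exp(-2*I*pi/5))]
      = (1/5)[(6) + (exp(-2*I*pi/5) + exp(-4*I*pi/5) + exp(2*I*pi/5) + 3*exp(4*I*pi/5)) + (3*exp(-2*I*pi/5) + exp(-4*I*pi/5) + exp(4*I*pi/5) + exp(2*I*pi/5)) + (exp(-2*I*pi/5) + exp(-4*I*pi/5) + exp(4*I*pi/5) + 3*exp(2*I*pi/5)) + (3*exp(-4*I*pi/5) + exp(-2*I*pi/5) + exp(4*I*pi/5) + exp(2*I*pi/5))] = 0/5 = 0
  <chi_rho, chi_2> = (1/5)[1*(6)*conj(1) + 1*(1 + 3*exp(-4*I*pi/5) + exp(-2*I*pi/5) + exp(4*I*pi/5))*conj(exp(4*I*pi/5)) + 1*(1 + exp(-2*I*pi/5) + exp(-4*I*pi/5) + 3*exp(2*I*pi/5))*conj(exp(-2*I*pi/5)) + 1*(1 + 3*exp(-2*I*pi/5) + exp(4*I*pi/5) + exp(2*I*pi/5))*conj(exp(2*I*pi/5)) + 1*(1 + exp(-4*I*pi/5) + exp(2*I*pi/5) + 3*exp(4*I*pi/5))*conj(exp(-4*I*pi/5))]
      = (1/5)[(6) + (1 + exp(-4*I*pi/5) + exp(4*I*pi/5) + 3*exp(2*I*pi/5)) + (1 + exp(-2*I*pi/5) + exp(2*I*pi/5) + 3*exp(4*I*pi/5)) + (1 + 3*exp(-4*I*pi/5) + exp(-2*I*pi/5) + exp(2*I*pi/5)) + (1 + 3*exp(-2*I*pi/5) + exp(-4*I*pi/5) + exp(4*I*pi/5))] = 5/5 = 1
  <chi_rho, chi_3> = (1/5)[1*(6)*conj(1) + 1*(1 + 3*exp(-4*I*pi/5) + exp(-2*I*pi/5) + exp(4*I*pi/5))*conj(exp(-4*I*pi/5)) + 1*(1 + exp(-2*I*pi/5) + exp(-4*I*pi/5) + 3*exp(2*I*pi/5))*conj(exp(2*I*pi/5)) + 1*(1 + 3*exp(-2*I*pi/5) + exp(4*I*pi/5) + exp(2*I*pi/5))*conj(exp(-2*I*pi/5)) + 1*(1 + exp(-4*I*pi/5) + exp(2*I*pi/5) + 3*exp(4*I*pi/5))*conj(exp(4*I*pi/5))]
      = (1/5)[(6) + (3 + exp(-2*I*pi/5) + exp(4*I*pi/5) + exp(2*I*pi/5)) + (3 + exp(-2*I*pi/5) + exp(-4*I*pi/5) + exp(4*I*pi/5)) + (3 + exp(-4*I*pi/5) + exp(4*I*pi/5) + exp(2*I*pi/5)) + (3 + exp(-2*I*pi/5) + exp(-4*I*pi/5) + exp(2*I*pi/5))] = 15/5 = 3
  <chi_rho, chi_4> = (1/5)[1*(6)*conj(1) + 1*(1 + 3*exp(-4*I*pi/5) + exp(-2*I*pi/5) + exp(4*I*pi/5))*conj(exp(-2*I*pi/5)) + 1*(1 + exp(-2*I*pi/5) + exp(-4*I*pi/5) + 3*exp(2*I*pi/5))*conj(exp(-4*I*pi/5)) + 1*(1 + 3*exp(-2*I*pi/5) + exp(4*I*pi/5) + exp(2*I*pi/5))*conj(exp(4*I*pi/5)) + 1*(1 + exp(-4*I*pi/5) + exp(2*I*pi/5) + 3*exp(4*I*pi/5))*conj(exp(2*I*pi/5))]
      = (1/5)[(6) + (1 + 3*exp(-2*I*pi/5) + exp(-4*I*pi/5) + exp(2*I*pi/5)) + (1 + 3*exp(-4*I*pi/5) + exp(4*I*pi/5) + exp(2*I*pi/5)) + (1 + exp(-2*I*pi/5) + exp(-4*I*pi/5) + 3*exp(4*I*pi/5)) + (1 + exp(-2*I*pi/5) + exp(4*I*pi/5) + 3*exp(2*I*pi/5))] = 5/5 = 1
(Exp terms are combined using exp(i*s)*conj(exp(i*t)) = exp(i*(s-t)), and sums of them are collapsed using the identity that for every m > 1 the m distinct m-th roots of unity sum to 0, e.g. 1 + exp(2*I*pi/3) + exp(-2*I*pi/3) = 0.)
Dimension check: dim(rho) = sum (mult * dim) = 1*1 + 0*1 + 1*1 + 3*1 + 1*1 = 6 = chi_rho(e) = 6.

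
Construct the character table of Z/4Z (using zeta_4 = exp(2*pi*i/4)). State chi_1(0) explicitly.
Character table of Z/4Z (irreps indexed chi_0,...,chi_3 with chi_k(m) = zeta_4^(k*m), zeta_4 = exp(2*pi*i/4)):
  irrep \ class  {0} (size 1)  {1} (size 1)  {2} (size 1)  {3} (size 1)
  chi_0          1             1             1             1           
  chi_1          1             I             -1            -I          
  chi_2          1             -1            1             -1          
  chi_3          1             -I            -1            I           

Spot check: chi_1(0) = zeta_4^(1*0) = zeta_4^0 = 1.

Z/4Z is abelian, so all 4 irreducible complex representations are 1-dimensional. They are given by chi_k(m) = zeta_4^(k*m) for k = 0,...,3. Row orthogonality: sum_m chi_k(m) conj(chi_l(m)) = 4 * [k = l].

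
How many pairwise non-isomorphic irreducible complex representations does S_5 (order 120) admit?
7

Derivation: The number of irreducible complex representations of a finite group equals its number of conjugacy classes. Conjugacy classes in S_5 correspond to cycle types, i.e. partitions of 5; there are p(5) = 7 of them, so S_5 (order 120) has exactly 7 irreducible complex representations.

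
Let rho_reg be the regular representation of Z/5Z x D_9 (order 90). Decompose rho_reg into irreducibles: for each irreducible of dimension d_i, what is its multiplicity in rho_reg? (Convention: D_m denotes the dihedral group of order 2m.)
Each irreducible V_i of dimension d_i appears with multiplicity d_i, i.e. rho_reg = (direct sum over all irreducibles V_i) d_i V_i. The irreducible dimensions for Z/5Z x D_9 are 1, 1, 1, 1, 1, 1, 1, 1, 1, 1, 2, 2, 2, 2, 2, 2, 2, 2, 2, 2, 2, 2, 2, 2, 2, 2, 2, 2, 2, 2: 10 irreducibles of dimension 1, each with multiplicity 1; 20 irreducibles of dimension 2, each with multiplicity 2. Total dimension 10*1*1 + 20*2*2 = 90 = |G|.

General theorem: in the regular representation of a finite group G, each irreducible appears with multiplicity equal to its dimension. Check: dim(rho_reg) = sum d_i^2 = 1 + 1 + 1 + 1 + 1 + 1 + 1 + 1 + 1 + 1 + 4 + 4 + 4 + 4 + 4 + 4 + 4 + 4 + 4 + 4 + 4 + 4 + 4 + 4 + 4 + 4 + 4 + 4 + 4 + 4 = 90 = |G|.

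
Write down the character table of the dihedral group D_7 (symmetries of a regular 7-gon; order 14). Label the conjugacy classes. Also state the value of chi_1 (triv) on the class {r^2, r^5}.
Conjugacy classes: {e} of size 1, {r^1, r^6} of size 2, {r^2, r^5} of size 2, {r^3, r^4} of size 2, {s, sr, ..., sr^6} of size 7.
Character table:
  irrep \ class              {e} (size 1)  {r^1, r^6} (size 2)  {r^2, r^5} (size 2)  {r^3, r^4} (size 2)  {s, sr, ..., sr^6} (size 7)
  chi_1 (triv)               1             1                    1                    1                    1                          
  chi_2 (sign: r->1, s->-1)  1             1                    1                    1                    -1                         
  chi_3 (2d, j=1)            2             2*cos(2*pi/7)        -2*cos(3*pi/7)       -2*cos(pi/7)         0                          
  chi_4 (2d, j=2)            2             -2*cos(3*pi/7)       -2*cos(pi/7)         2*cos(2*pi/7)        0                          
  chi_5 (2d, j=3)            2             -2*cos(pi/7)         2*cos(2*pi/7)        -2*cos(3*pi/7)       0                          

Spot check: chi_1 (triv) on {r^2, r^5} = 1.

Working: D_7 has order 2*7 = 14 with 5 conjugacy classes, hence 5 irreducibles. Sum of squared dims 1 + 1 + 4 + 4 + 4 = 14 = |G|. Linear characters come from the abelianisation; the 2-dimensional irreps have character r^k -> 2*cos(2*pi*j*k/7), reflections -> 0.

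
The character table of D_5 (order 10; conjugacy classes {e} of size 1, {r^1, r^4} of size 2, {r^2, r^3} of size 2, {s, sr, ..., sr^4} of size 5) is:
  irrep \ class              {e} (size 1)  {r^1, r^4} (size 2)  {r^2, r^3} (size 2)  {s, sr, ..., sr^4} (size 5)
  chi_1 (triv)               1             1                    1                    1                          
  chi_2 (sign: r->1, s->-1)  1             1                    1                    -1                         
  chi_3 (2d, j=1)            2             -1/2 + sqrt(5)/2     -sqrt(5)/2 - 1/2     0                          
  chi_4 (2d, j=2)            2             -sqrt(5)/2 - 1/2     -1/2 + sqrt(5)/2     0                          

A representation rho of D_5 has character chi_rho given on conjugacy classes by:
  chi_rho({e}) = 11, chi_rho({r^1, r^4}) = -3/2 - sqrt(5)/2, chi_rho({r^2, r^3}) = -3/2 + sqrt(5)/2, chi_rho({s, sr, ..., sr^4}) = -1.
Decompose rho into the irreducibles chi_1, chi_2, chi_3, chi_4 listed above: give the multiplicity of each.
Multiplicities: chi_1: 0, chi_2: 1, chi_3: 2, chi_4: 3.

Why: Use <chi_rho, chi> = (1/|G|) sum_C |C| * chi_rho(C) * conj(chi(C)) with |G| = 10 for each irreducible chi in the table:
  <chi_rho, chi_1> = (1/10)[1*(11)*conj(1) + 2*(-3/2 - sqrt(5)/2)*conj(1) + 2*(-3/2 + sqrt(5)/2)*conj(1) + 5*(-1)*conj(1)]
      = (1/10)[(11) + (-3 - sqrt(5)) + (-3 + sqrt(5)) + (-5)] = 0/10 = 0
  <chi_rho, chi_2> = (1/10)[1*(11)*conj(1) + 2*(-3/2 - sqrt(5)/2)*conj(1) + 2*(-3/2 + sqrt(5)/2)*conj(1) + 5*(-1)*conj(-1)]
      = (1/10)[(11) + (-3 - sqrt(5)) + (-3 + sqrt(5)) + (5)] = 10/10 = 1
  <chi_rho, chi_3> = (1/10)[1*(11)*conj(2) + 2*(-3/2 - sqrt(5)/2)*conj(-1/2 + sqrt(5)/2) + 2*(-3/2 + sqrt(5)/2)*conj(-sqrt(5)/2 - 1/2) + 5*(-1)*conj(0)]
      = (1/10)[(22) + (-sqrt(5) - 1) + (-1 + sqrt(5)) + (0)] = 20/10 = 2
  <chi_rho, chi_4> = (1/10)[1*(11)*conj(2) + 2*(-3/2 - sqrt(5)/2)*conj(-sqrt(5)/2 - 1/2) + 2*(-3/2 + sqrt(5)/2)*conj(-1/2 + sqrt(5)/2) + 5*(-1)*conj(0)]
      = (1/10)[(22) + (4 + 2*sqrt(5)) + (4 - 2*sqrt(5)) + (0)] = 30/10 = 3
Dimension check: dim(rho) = sum (mult * dim) = 0*1 + 1*1 + 2*2 + 3*2 = 11 = chi_rho(e) = 11.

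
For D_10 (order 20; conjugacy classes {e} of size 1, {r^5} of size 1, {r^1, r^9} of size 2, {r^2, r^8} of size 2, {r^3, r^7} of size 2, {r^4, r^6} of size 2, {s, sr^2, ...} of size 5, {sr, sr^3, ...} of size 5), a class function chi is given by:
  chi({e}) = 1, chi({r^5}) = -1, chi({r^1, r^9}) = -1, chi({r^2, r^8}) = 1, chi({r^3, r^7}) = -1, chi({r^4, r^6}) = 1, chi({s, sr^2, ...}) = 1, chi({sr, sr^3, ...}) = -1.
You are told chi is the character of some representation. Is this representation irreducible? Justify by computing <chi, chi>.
Irreducible: <chi, chi> = 1.

Reasoning: <chi, chi> = (1/|G|) sum_C |C| * |chi(C)|^2 = (1/20)[1*|1|^2 + 1*|-1|^2 + 2*|-1|^2 + 2*|1|^2 + 2*|-1|^2 + 2*|1|^2 + 5*|1|^2 + 5*|-1|^2]
  = (1/20)[(1) + (1) + (2) + (2) + (2) + (2) + (5) + (5)] = 20/20 = 1.
A character is irreducible iff <chi, chi> = 1, so this representation is irreducible.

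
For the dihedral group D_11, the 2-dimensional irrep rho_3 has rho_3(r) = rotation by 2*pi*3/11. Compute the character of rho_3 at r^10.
chi_{rho_3}(r^10) = 2*cos(2*pi*3*10/11) = -2*cos(5*pi/11)

Why: rho_3(r^10) is rotation by angle 2*pi*3*10/11, whose trace is 2*cos(2*pi*3*10/11) = -2*cos(5*pi/11).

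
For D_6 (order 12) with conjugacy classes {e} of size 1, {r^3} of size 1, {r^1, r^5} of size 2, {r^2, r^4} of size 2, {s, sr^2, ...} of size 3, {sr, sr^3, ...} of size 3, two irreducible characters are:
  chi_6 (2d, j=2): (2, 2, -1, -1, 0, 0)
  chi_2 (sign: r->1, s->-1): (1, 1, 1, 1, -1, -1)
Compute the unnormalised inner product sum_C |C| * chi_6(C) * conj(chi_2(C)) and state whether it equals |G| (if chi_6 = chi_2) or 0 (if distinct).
Sum = 0; so <chi_6, chi_2> = 0 (distinct irreducibles are orthogonal).

Details: Compute term by term over conjugacy classes (|C| * chi_6(C) * conj(chi_2(C))):
  1*(2)*conj(1) + 1*(2)*conj(1) + 2*(-1)*conj(1) + 2*(-1)*conj(1) + 3*(0)*conj(-1) + 3*(0)*conj(-1)
  = (2) + (2) + (-2) + (-2) + (0) + (0)
  = 0.
Dividing by |G| = 12 gives 0/12 = 0, matching the row-orthogonality relation <chi_6, chi_2> = [chi_6 = chi_2].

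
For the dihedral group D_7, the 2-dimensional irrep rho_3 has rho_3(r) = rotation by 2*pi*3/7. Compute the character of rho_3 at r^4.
chi_{rho_3}(r^4) = 2*cos(2*pi*3*4/7) = -2*cos(3*pi/7)

Why: rho_3(r^4) is rotation by angle 2*pi*3*4/7, whose trace is 2*cos(2*pi*3*4/7) = -2*cos(3*pi/7).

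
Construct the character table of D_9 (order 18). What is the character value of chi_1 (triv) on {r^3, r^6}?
Conjugacy classes: {e} of size 1, {r^1, r^8} of size 2, {r^2, r^7} of size 2, {r^3, r^6} of size 2, {r^4, r^5} of size 2, {s, sr, ..., sr^8} of size 9.
Character table:
  irrep \ class              {e} (size 1)  {r^1, r^8} (size 2)  {r^2, r^7} (size 2)  {r^3, r^6} (size 2)  {r^4, r^5} (size 2)  {s, sr, ..., sr^8} (size 9)
  chi_1 (triv)               1             1                    1                    1                    1                    1                          
  chi_2 (sign: r->1, s->-1)  1             1                    1                    1                    1                    -1                         
  chi_3 (2d, j=1)            2             2*cos(2*pi/9)        2*cos(4*pi/9)        -1                   -2*cos(pi/9)         0                          
  chi_4 (2d, j=2)            2             2*cos(4*pi/9)        -2*cos(pi/9)         -1                   2*cos(2*pi/9)        0                          
  chi_5 (2d, j=3)            2             -1                   -1                   2                    -1                   0                          
  chi_6 (2d, j=4)            2             -2*cos(pi/9)         2*cos(2*pi/9)        -1                   2*cos(4*pi/9)        0                          

Spot check: chi_1 (triv) on {r^3, r^6} = 1.

Working: D_9 has order 2*9 = 18 with 6 conjugacy classes, hence 6 irreducibles. Sum of squared dims 1 + 1 + 4 + 4 + 4 + 4 = 18 = |G|. Linear characters come from the abelianisation; the 2-dimensional irreps have character r^k -> 2*cos(2*pi*j*k/9), reflections -> 0.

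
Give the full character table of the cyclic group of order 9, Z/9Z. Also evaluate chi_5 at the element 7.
Character table of Z/9Z (irreps indexed chi_0,...,chi_8 with chi_k(m) = zeta_9^(k*m), zeta_9 = exp(2*pi*i/9)):
  irrep \ class  {0} (size 1)  {1} (size 1)    {2} (size 1)    {3} (size 1)    {4} (size 1)    {5} (size 1)    {6} (size 1)    {7} (size 1)    {8} (size 1)  
  chi_0          1             1               1               1               1               1               1               1               1             
  chi_1          1             exp(2*I*pi/9)   exp(4*I*pi/9)   exp(2*I*pi/3)   exp(8*I*pi/9)   exp(-8*I*pi/9)  exp(-2*I*pi/3)  exp(-4*I*pi/9)  exp(-2*I*pi/9)
  chi_2          1             exp(4*I*pi/9)   exp(8*I*pi/9)   exp(-2*I*pi/3)  exp(-2*I*pi/9)  exp(2*I*pi/9)   exp(2*I*pi/3)   exp(-8*I*pi/9)  exp(-4*I*pi/9)
  chi_3          1             exp(2*I*pi/3)   exp(-2*I*pi/3)  1               exp(2*I*pi/3)   exp(-2*I*pi/3)  1               exp(2*I*pi/3)   exp(-2*I*pi/3)
  chi_4          1             exp(8*I*pi/9)   exp(-2*I*pi/9)  exp(2*I*pi/3)   exp(-4*I*pi/9)  exp(4*I*pi/9)   exp(-2*I*pi/3)  exp(2*I*pi/9)   exp(-8*I*pi/9)
  chi_5          1             exp(-8*I*pi/9)  exp(2*I*pi/9)   exp(-2*I*pi/3)  exp(4*I*pi/9)   exp(-4*I*pi/9)  exp(2*I*pi/3)   exp(-2*I*pi/9)  exp(8*I*pi/9) 
  chi_6          1             exp(-2*I*pi/3)  exp(2*I*pi/3)   1               exp(-2*I*pi/3)  exp(2*I*pi/3)   1               exp(-2*I*pi/3)  exp(2*I*pi/3) 
  chi_7          1             exp(-4*I*pi/9)  exp(-8*I*pi/9)  exp(2*I*pi/3)   exp(2*I*pi/9)   exp(-2*I*pi/9)  exp(-2*I*pi/3)  exp(8*I*pi/9)   exp(4*I*pi/9) 
  chi_8          1             exp(-2*I*pi/9)  exp(-4*I*pi/9)  exp(-2*I*pi/3)  exp(-8*I*pi/9)  exp(8*I*pi/9)   exp(2*I*pi/3)   exp(4*I*pi/9)   exp(2*I*pi/9) 

Spot check: chi_5(7) = zeta_9^(5*7) = zeta_9^35 = exp(-2*I*pi/9).

Derivation: Z/9Z is abelian, so all 9 irreducible complex representations are 1-dimensional. They are given by chi_k(m) = zeta_9^(k*m) for k = 0,...,8. Row orthogonality: sum_m chi_k(m) conj(chi_l(m)) = 9 * [k = l].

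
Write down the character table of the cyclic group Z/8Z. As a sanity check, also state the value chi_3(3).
Character table of Z/8Z (irreps indexed chi_0,...,chi_7 with chi_k(m) = zeta_8^(k*m), zeta_8 = exp(2*pi*i/8)):
  irrep \ class  {0} (size 1)  {1} (size 1)    {2} (size 1)  {3} (size 1)    {4} (size 1)  {5} (size 1)    {6} (size 1)  {7} (size 1)  
  chi_0          1             1               1             1               1             1               1             1             
  chi_1          1             exp(I*pi/4)     I             exp(3*I*pi/4)   -1            exp(-3*I*pi/4)  -I            exp(-I*pi/4)  
  chi_2          1             I               -1            -I              1             I               -1            -I            
  chi_3          1             exp(3*I*pi/4)   -I            exp(I*pi/4)     -1            exp(-I*pi/4)    I             exp(-3*I*pi/4)
  chi_4          1             -1              1             -1              1             -1              1             -1            
  chi_5          1             exp(-3*I*pi/4)  I             exp(-I*pi/4)    -1            exp(I*pi/4)     -I            exp(3*I*pi/4) 
  chi_6          1             -I              -1            I               1             -I              -1            I             
  chi_7          1             exp(-I*pi/4)    -I            exp(-3*I*pi/4)  -1            exp(3*I*pi/4)   I             exp(I*pi/4)   

Spot check: chi_3(3) = zeta_8^(3*3) = zeta_8^9 = exp(I*pi/4).

Reasoning: Z/8Z is abelian, so all 8 irreducible complex representations are 1-dimensional. They are given by chi_k(m) = zeta_8^(k*m) for k = 0,...,7. Row orthogonality: sum_m chi_k(m) conj(chi_l(m)) = 8 * [k = l].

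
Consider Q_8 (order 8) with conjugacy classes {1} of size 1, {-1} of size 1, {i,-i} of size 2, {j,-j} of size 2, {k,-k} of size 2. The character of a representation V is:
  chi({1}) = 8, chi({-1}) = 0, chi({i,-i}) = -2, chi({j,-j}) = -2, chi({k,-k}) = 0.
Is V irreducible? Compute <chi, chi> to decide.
Not irreducible (reducible): <chi, chi> = 10 > 1.

Derivation: <chi, chi> = (1/|G|) sum_C |C| * |chi(C)|^2 = (1/8)[1*|8|^2 + 1*|0|^2 + 2*|-2|^2 + 2*|-2|^2 + 2*|0|^2]
  = (1/8)[(64) + (0) + (8) + (8) + (0)] = 80/8 = 10.
A character is irreducible iff <chi, chi> = 1, so this representation is reducible.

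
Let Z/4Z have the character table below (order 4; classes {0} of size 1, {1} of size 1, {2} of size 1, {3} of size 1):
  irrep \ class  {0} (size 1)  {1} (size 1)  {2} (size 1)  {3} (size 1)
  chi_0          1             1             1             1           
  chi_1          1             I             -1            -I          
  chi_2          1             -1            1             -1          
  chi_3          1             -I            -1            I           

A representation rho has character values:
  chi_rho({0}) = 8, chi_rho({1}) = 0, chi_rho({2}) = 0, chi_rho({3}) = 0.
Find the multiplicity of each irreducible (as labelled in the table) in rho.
Multiplicities: chi_0: 2, chi_1: 2, chi_2: 2, chi_3: 2.

Use <chi_rho, chi> = (1/|G|) sum_C |C| * chi_rho(C) * conj(chi(C)) with |G| = 4 for each irreducible chi in the table:
  <chi_rho, chi_0> = (1/4)[1*(8)*conj(1) + 1*(0)*conj(1) + 1*(0)*conj(1) + 1*(0)*conj(1)]
      = (1/4)[(8) + (0) + (0) + (0)] = 8/4 = 2
  <chi_rho, chi_1> = (1/4)[1*(8)*conj(1) + 1*(0)*conj(I) + 1*(0)*conj(-1) + 1*(0)*conj(-I)]
      = (1/4)[(8) + (0) + (0) + (0)] = 8/4 = 2
  <chi_rho, chi_2> = (1/4)[1*(8)*conj(1) + 1*(0)*conj(-1) + 1*(0)*conj(1) + 1*(0)*conj(-1)]
      = (1/4)[(8) + (0) + (0) + (0)] = 8/4 = 2
  <chi_rho, chi_3> = (1/4)[1*(8)*conj(1) + 1*(0)*conj(-I) + 1*(0)*conj(-1) + 1*(0)*conj(I)]
      = (1/4)[(8) + (0) + (0) + (0)] = 8/4 = 2
(Exp terms are combined using exp(i*s)*conj(exp(i*t)) = exp(i*(s-t)), and sums of them are collapsed using the identity that for every m > 1 the m distinct m-th roots of unity sum to 0, e.g. 1 + exp(2*I*pi/3) + exp(-2*I*pi/3) = 0.)
Dimension check: dim(rho) = sum (mult * dim) = 2*1 + 2*1 + 2*1 + 2*1 = 8 = chi_rho(e) = 8.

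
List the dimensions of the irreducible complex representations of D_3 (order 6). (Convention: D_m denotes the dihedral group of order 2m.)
Dimensions: 1, 1, 2

Working: There are 3 irreducibles (= number of conjugacy classes). Their dimensions d_i satisfy sum d_i^2 = |G| = 6: 1 + 1 + 4 = 6.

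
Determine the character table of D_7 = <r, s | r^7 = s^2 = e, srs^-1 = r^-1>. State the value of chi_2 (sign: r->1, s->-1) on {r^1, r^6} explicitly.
Conjugacy classes: {e} of size 1, {r^1, r^6} of size 2, {r^2, r^5} of size 2, {r^3, r^4} of size 2, {s, sr, ..., sr^6} of size 7.
Character table:
  irrep \ class              {e} (size 1)  {r^1, r^6} (size 2)  {r^2, r^5} (size 2)  {r^3, r^4} (size 2)  {s, sr, ..., sr^6} (size 7)
  chi_1 (triv)               1             1                    1                    1                    1                          
  chi_2 (sign: r->1, s->-1)  1             1                    1                    1                    -1                         
  chi_3 (2d, j=1)            2             2*cos(2*pi/7)        -2*cos(3*pi/7)       -2*cos(pi/7)         0                          
  chi_4 (2d, j=2)            2             -2*cos(3*pi/7)       -2*cos(pi/7)         2*cos(2*pi/7)        0                          
  chi_5 (2d, j=3)            2             -2*cos(pi/7)         2*cos(2*pi/7)        -2*cos(3*pi/7)       0                          

Spot check: chi_2 (sign: r->1, s->-1) on {r^1, r^6} = 1.

Why: D_7 has order 2*7 = 14 with 5 conjugacy classes, hence 5 irreducibles. Sum of squared dims 1 + 1 + 4 + 4 + 4 = 14 = |G|. Linear characters come from the abelianisation; the 2-dimensional irreps have character r^k -> 2*cos(2*pi*j*k/7), reflections -> 0.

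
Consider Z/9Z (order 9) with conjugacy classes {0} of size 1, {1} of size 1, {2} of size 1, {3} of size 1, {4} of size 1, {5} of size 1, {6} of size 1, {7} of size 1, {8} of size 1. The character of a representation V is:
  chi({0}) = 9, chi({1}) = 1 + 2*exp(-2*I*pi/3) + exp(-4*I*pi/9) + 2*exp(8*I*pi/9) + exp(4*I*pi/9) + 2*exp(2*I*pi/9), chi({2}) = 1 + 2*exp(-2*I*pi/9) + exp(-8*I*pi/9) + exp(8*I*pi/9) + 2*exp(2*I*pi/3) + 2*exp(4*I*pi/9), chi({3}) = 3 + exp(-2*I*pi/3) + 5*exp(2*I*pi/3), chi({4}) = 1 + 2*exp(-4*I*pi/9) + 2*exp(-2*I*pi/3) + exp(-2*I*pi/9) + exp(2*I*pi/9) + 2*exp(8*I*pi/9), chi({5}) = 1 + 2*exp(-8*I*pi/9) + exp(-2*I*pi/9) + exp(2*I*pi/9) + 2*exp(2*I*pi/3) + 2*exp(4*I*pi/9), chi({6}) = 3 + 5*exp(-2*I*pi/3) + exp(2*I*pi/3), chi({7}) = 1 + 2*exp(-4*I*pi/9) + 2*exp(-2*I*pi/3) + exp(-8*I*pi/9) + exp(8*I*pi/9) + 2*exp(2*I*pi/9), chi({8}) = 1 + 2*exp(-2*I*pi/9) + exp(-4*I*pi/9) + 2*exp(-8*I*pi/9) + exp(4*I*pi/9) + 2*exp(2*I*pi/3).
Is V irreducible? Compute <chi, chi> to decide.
Not irreducible (reducible): <chi, chi> = 15 > 1.

Why: <chi, chi> = (1/|G|) sum_C |C| * |chi(C)|^2 = (1/9)[1*|9|^2 + 1*|1 + 2*exp(-2*I*pi/3) + exp(-4*I*pi/9) + 2*exp(8*I*pi/9) + exp(4*I*pi/9) + 2*exp(2*I*pi/9)|^2 + 1*|1 + 2*exp(-2*I*pi/9) + exp(-8*I*pi/9) + exp(8*I*pi/9) + 2*exp(2*I*pi/3) + 2*exp(4*I*pi/9)|^2 + 1*|3 + exp(-2*I*pi/3) + 5*exp(2*I*pi/3)|^2 + 1*|1 + 2*exp(-4*I*pi/9) + 2*exp(-2*I*pi/3) + exp(-2*I*pi/9) + exp(2*I*pi/9) + 2*exp(8*I*pi/9)|^2 + 1*|1 + 2*exp(-8*I*pi/9) + exp(-2*I*pi/9) + exp(2*I*pi/9) + 2*exp(2*I*pi/3) + 2*exp(4*I*pi/9)|^2 + 1*|3 + 5*exp(-2*I*pi/3) + exp(2*I*pi/3)|^2 + 1*|1 + 2*exp(-4*I*pi/9) + 2*exp(-2*I*pi/3) + exp(-8*I*pi/9) + exp(8*I*pi/9) + 2*exp(2*I*pi/9)|^2 + 1*|1 + 2*exp(-2*I*pi/9) + exp(-4*I*pi/9) + 2*exp(-8*I*pi/9) + exp(4*I*pi/9) + 2*exp(2*I*pi/3)|^2]
  = (1/9)[(81) + (15 + 10*exp(-2*I*pi/3) + 8*exp(-4*I*pi/9) + 6*exp(-2*I*pi/9) + 9*exp(-8*I*pi/9) + 9*exp(8*I*pi/9) + 6*exp(2*I*pi/9) + 8*exp(4*I*pi/9) + 10*exp(2*I*pi/3)) + (15 + 10*exp(-2*I*pi/3) + 6*exp(-4*I*pi/9) + 9*exp(-2*I*pi/9) + 8*exp(-8*I*pi/9) + 8*exp(8*I*pi/9) + 9*exp(2*I*pi/9) + 6*exp(4*I*pi/9) + 10*exp(2*I*pi/3)) + (12) + (15 + 9*exp(-4*I*pi/9) + 10*exp(-2*I*pi/3) + 8*exp(-2*I*pi/9) + 6*exp(-8*I*pi/9) + 6*exp(8*I*pi/9) + 8*exp(2*I*pi/9) + 10*exp(2*I*pi/3) + 9*exp(4*I*pi/9)) + (15 + 9*exp(-4*I*pi/9) + 10*exp(-2*I*pi/3) + 8*exp(-2*I*pi/9) + 6*exp(-8*I*pi/9) + 6*exp(8*I*pi/9) + 8*exp(2*I*pi/9) + 10*exp(2*I*pi/3) + 9*exp(4*I*pi/9)) + (12) + (15 + 10*exp(-2*I*pi/3) + 6*exp(-4*I*pi/9) + 9*exp(-2*I*pi/9) + 8*exp(-8*I*pi/9) + 8*exp(8*I*pi/9) + 9*exp(2*I*pi/9) + 6*exp(4*I*pi/9) + 10*exp(2*I*pi/3)) + (15 + 10*exp(-2*I*pi/3) + 8*exp(-4*I*pi/9) + 6*exp(-2*I*pi/9) + 9*exp(-8*I*pi/9) + 9*exp(8*I*pi/9) + 6*exp(2*I*pi/9) + 8*exp(4*I*pi/9) + 10*exp(2*I*pi/3))] = 135/9 = 15.
(Exp terms are combined using exp(i*s)*conj(exp(i*t)) = exp(i*(s-t)), and sums of them are collapsed using the identity that for every m > 1 the m distinct m-th roots of unity sum to 0, e.g. 1 + exp(2*I*pi/3) + exp(-2*I*pi/3) = 0.)
A character is irreducible iff <chi, chi> = 1, so this representation is reducible.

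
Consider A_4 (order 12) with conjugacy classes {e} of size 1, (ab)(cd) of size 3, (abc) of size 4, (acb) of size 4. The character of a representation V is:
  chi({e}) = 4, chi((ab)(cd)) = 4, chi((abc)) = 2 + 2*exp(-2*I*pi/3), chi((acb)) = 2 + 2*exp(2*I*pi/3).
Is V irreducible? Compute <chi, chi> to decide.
Not irreducible (reducible): <chi, chi> = 8 > 1.

Why: <chi, chi> = (1/|G|) sum_C |C| * |chi(C)|^2 = (1/12)[1*|4|^2 + 3*|4|^2 + 4*|2 + 2*exp(-2*I*pi/3)|^2 + 4*|2 + 2*exp(2*I*pi/3)|^2]
  = (1/12)[(16) + (48) + (16) + (16)] = 96/12 = 8.
(Exp terms are combined using exp(i*s)*conj(exp(i*t)) = exp(i*(s-t)), and sums of them are collapsed using the identity that for every m > 1 the m distinct m-th roots of unity sum to 0, e.g. 1 + exp(2*I*pi/3) + exp(-2*I*pi/3) = 0.)
A character is irreducible iff <chi, chi> = 1, so this representation is reducible.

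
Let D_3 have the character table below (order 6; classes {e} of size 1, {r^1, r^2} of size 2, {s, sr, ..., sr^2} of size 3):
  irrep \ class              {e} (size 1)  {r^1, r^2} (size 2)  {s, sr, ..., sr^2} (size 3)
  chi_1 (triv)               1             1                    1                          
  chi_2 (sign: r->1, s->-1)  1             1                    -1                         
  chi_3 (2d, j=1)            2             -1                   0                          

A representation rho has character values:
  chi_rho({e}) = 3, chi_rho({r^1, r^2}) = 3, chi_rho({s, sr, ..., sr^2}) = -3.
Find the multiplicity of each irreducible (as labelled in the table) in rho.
Multiplicities: chi_1: 0, chi_2: 3, chi_3: 0.

Use <chi_rho, chi> = (1/|G|) sum_C |C| * chi_rho(C) * conj(chi(C)) with |G| = 6 for each irreducible chi in the table:
  <chi_rho, chi_1> = (1/6)[1*(3)*conj(1) + 2*(3)*conj(1) + 3*(-3)*conj(1)]
      = (1/6)[(3) + (6) + (-9)] = 0/6 = 0
  <chi_rho, chi_2> = (1/6)[1*(3)*conj(1) + 2*(3)*conj(1) + 3*(-3)*conj(-1)]
      = (1/6)[(3) + (6) + (9)] = 18/6 = 3
  <chi_rho, chi_3> = (1/6)[1*(3)*conj(2) + 2*(3)*conj(-1) + 3*(-3)*conj(0)]
      = (1/6)[(6) + (-6) + (0)] = 0/6 = 0
Dimension check: dim(rho) = sum (mult * dim) = 0*1 + 3*1 + 0*2 = 3 = chi_rho(e) = 3.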